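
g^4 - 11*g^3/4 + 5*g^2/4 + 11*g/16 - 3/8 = (g - 2)*(g - 3/4)*(g - 1/2)*(g + 1/2)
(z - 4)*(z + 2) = z^2 - 2*z - 8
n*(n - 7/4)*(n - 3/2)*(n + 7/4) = n^4 - 3*n^3/2 - 49*n^2/16 + 147*n/32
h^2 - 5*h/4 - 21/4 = (h - 3)*(h + 7/4)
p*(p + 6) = p^2 + 6*p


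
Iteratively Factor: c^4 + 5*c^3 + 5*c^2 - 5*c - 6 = (c - 1)*(c^3 + 6*c^2 + 11*c + 6) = (c - 1)*(c + 1)*(c^2 + 5*c + 6) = (c - 1)*(c + 1)*(c + 2)*(c + 3)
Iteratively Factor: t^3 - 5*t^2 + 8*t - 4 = (t - 2)*(t^2 - 3*t + 2) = (t - 2)*(t - 1)*(t - 2)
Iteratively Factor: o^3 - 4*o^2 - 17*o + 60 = (o - 3)*(o^2 - o - 20) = (o - 5)*(o - 3)*(o + 4)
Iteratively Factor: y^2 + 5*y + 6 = (y + 2)*(y + 3)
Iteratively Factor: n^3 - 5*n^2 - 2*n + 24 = (n - 4)*(n^2 - n - 6) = (n - 4)*(n + 2)*(n - 3)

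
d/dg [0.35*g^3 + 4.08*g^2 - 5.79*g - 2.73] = 1.05*g^2 + 8.16*g - 5.79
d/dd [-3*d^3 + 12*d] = 12 - 9*d^2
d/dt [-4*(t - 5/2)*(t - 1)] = 14 - 8*t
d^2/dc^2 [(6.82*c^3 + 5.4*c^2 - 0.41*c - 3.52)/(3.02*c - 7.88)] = (124.402256*c^3 - 973.797792*c^2 + 2540.902848*c + 586.897872)/(27.543608*c^3 - 215.606256*c^2 + 562.575264*c - 489.303872)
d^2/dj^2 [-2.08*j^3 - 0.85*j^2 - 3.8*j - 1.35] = -12.48*j - 1.7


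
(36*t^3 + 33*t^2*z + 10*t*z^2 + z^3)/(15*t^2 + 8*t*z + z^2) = (12*t^2 + 7*t*z + z^2)/(5*t + z)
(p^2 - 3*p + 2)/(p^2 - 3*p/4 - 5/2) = 4*(p - 1)/(4*p + 5)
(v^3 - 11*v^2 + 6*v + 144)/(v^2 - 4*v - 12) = (v^2 - 5*v - 24)/(v + 2)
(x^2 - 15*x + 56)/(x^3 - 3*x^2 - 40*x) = (x - 7)/(x*(x + 5))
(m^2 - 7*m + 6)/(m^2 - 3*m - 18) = (m - 1)/(m + 3)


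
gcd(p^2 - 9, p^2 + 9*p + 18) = p + 3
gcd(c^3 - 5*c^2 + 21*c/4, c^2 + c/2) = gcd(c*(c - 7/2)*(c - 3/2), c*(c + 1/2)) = c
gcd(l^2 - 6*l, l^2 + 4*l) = l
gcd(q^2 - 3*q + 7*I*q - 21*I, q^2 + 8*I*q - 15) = 1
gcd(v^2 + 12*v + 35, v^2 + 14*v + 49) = v + 7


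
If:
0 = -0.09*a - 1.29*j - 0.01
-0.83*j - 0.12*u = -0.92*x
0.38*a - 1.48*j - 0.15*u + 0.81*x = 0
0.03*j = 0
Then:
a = -0.11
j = 0.00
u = -0.95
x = -0.12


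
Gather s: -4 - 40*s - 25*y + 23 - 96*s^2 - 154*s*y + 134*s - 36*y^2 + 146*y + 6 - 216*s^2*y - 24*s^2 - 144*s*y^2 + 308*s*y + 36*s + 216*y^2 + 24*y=s^2*(-216*y - 120) + s*(-144*y^2 + 154*y + 130) + 180*y^2 + 145*y + 25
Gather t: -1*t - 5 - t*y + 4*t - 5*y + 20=t*(3 - y) - 5*y + 15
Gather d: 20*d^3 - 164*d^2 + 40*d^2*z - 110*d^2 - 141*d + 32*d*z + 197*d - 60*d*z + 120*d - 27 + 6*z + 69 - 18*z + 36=20*d^3 + d^2*(40*z - 274) + d*(176 - 28*z) - 12*z + 78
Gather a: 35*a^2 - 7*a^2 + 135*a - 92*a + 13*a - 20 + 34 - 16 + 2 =28*a^2 + 56*a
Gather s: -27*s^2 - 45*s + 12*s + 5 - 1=-27*s^2 - 33*s + 4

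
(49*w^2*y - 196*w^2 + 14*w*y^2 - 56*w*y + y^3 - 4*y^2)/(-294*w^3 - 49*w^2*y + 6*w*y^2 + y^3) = (7*w*y - 28*w + y^2 - 4*y)/(-42*w^2 - w*y + y^2)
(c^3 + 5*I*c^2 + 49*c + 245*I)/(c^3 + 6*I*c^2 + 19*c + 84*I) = (c^2 - 2*I*c + 35)/(c^2 - I*c + 12)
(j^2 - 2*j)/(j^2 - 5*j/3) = 3*(j - 2)/(3*j - 5)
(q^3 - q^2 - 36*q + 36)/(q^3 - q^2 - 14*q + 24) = (q^3 - q^2 - 36*q + 36)/(q^3 - q^2 - 14*q + 24)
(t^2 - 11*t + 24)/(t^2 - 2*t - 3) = (t - 8)/(t + 1)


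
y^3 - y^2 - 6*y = y*(y - 3)*(y + 2)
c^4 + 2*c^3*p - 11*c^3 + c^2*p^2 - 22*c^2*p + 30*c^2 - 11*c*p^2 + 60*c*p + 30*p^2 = (c - 6)*(c - 5)*(c + p)^2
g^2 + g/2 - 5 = (g - 2)*(g + 5/2)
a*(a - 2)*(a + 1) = a^3 - a^2 - 2*a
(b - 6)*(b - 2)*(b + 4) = b^3 - 4*b^2 - 20*b + 48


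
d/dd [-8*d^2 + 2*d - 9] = 2 - 16*d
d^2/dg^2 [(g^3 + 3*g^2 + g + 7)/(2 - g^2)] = 2*(-3*g^3 - 39*g^2 - 18*g - 26)/(g^6 - 6*g^4 + 12*g^2 - 8)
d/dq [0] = 0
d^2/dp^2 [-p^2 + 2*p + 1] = -2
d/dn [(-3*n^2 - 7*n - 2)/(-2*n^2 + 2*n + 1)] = (-20*n^2 - 14*n - 3)/(4*n^4 - 8*n^3 + 4*n + 1)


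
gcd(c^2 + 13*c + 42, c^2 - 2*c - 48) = c + 6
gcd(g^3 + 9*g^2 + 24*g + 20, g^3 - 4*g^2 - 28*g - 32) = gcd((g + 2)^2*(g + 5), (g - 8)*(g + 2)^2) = g^2 + 4*g + 4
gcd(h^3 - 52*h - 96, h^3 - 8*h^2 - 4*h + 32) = h^2 - 6*h - 16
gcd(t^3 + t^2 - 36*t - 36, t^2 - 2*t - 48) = t + 6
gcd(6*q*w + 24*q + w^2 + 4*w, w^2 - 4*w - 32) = w + 4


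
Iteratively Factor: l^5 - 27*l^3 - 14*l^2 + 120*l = (l + 4)*(l^4 - 4*l^3 - 11*l^2 + 30*l) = (l - 5)*(l + 4)*(l^3 + l^2 - 6*l) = l*(l - 5)*(l + 4)*(l^2 + l - 6) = l*(l - 5)*(l + 3)*(l + 4)*(l - 2)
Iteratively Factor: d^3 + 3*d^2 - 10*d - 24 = (d + 2)*(d^2 + d - 12) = (d - 3)*(d + 2)*(d + 4)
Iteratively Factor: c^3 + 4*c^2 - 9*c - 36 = (c - 3)*(c^2 + 7*c + 12) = (c - 3)*(c + 3)*(c + 4)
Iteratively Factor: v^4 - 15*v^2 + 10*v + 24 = (v - 2)*(v^3 + 2*v^2 - 11*v - 12) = (v - 2)*(v + 1)*(v^2 + v - 12) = (v - 3)*(v - 2)*(v + 1)*(v + 4)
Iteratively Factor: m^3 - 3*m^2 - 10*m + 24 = (m - 4)*(m^2 + m - 6) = (m - 4)*(m - 2)*(m + 3)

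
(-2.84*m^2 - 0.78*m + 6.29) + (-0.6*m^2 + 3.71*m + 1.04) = -3.44*m^2 + 2.93*m + 7.33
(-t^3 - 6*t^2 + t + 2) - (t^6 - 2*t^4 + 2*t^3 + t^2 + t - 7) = -t^6 + 2*t^4 - 3*t^3 - 7*t^2 + 9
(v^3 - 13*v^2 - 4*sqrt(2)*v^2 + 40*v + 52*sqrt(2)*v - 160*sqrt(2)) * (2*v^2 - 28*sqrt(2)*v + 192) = 2*v^5 - 36*sqrt(2)*v^4 - 26*v^4 + 496*v^3 + 468*sqrt(2)*v^3 - 5408*v^2 - 2208*sqrt(2)*v^2 + 9984*sqrt(2)*v + 16640*v - 30720*sqrt(2)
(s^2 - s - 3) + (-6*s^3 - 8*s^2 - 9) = -6*s^3 - 7*s^2 - s - 12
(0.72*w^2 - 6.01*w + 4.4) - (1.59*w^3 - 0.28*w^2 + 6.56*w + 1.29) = -1.59*w^3 + 1.0*w^2 - 12.57*w + 3.11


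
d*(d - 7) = d^2 - 7*d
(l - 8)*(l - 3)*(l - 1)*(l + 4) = l^4 - 8*l^3 - 13*l^2 + 116*l - 96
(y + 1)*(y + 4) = y^2 + 5*y + 4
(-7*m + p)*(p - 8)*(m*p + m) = -7*m^2*p^2 + 49*m^2*p + 56*m^2 + m*p^3 - 7*m*p^2 - 8*m*p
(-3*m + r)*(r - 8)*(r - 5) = -3*m*r^2 + 39*m*r - 120*m + r^3 - 13*r^2 + 40*r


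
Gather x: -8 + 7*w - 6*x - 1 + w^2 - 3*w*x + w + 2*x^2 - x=w^2 + 8*w + 2*x^2 + x*(-3*w - 7) - 9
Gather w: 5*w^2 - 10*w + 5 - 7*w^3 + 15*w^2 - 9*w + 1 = -7*w^3 + 20*w^2 - 19*w + 6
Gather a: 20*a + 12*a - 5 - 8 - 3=32*a - 16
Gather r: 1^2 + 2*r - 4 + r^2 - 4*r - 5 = r^2 - 2*r - 8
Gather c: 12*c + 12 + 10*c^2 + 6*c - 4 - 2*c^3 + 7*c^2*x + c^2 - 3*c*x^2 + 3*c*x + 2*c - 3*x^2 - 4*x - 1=-2*c^3 + c^2*(7*x + 11) + c*(-3*x^2 + 3*x + 20) - 3*x^2 - 4*x + 7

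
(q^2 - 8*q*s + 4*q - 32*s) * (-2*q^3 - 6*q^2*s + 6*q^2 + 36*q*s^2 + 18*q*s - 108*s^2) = -2*q^5 + 10*q^4*s - 2*q^4 + 84*q^3*s^2 + 10*q^3*s + 24*q^3 - 288*q^2*s^3 + 84*q^2*s^2 - 120*q^2*s - 288*q*s^3 - 1008*q*s^2 + 3456*s^3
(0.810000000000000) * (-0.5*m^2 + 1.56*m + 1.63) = -0.405*m^2 + 1.2636*m + 1.3203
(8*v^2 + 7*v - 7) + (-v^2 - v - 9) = 7*v^2 + 6*v - 16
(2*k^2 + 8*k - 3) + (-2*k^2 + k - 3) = 9*k - 6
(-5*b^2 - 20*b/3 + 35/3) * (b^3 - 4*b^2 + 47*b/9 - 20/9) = -5*b^5 + 40*b^4/3 + 110*b^3/9 - 1900*b^2/27 + 2045*b/27 - 700/27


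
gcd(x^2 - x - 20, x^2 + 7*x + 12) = x + 4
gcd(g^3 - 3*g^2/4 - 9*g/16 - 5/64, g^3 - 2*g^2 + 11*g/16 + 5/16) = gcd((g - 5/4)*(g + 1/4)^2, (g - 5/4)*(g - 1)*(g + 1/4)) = g^2 - g - 5/16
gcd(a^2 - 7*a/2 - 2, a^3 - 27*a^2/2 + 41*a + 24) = a + 1/2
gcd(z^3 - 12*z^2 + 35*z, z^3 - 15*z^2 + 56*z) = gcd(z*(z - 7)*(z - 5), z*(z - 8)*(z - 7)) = z^2 - 7*z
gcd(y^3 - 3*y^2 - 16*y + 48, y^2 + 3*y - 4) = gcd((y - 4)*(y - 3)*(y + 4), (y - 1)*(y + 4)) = y + 4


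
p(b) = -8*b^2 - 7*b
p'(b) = -16*b - 7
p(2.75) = -79.75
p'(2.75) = -51.00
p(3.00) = -93.00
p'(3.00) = -55.00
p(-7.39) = -385.17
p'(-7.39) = 111.24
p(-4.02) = -101.14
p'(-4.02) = 57.32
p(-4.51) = -131.15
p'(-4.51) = 65.16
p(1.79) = -38.16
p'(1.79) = -35.64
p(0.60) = -7.08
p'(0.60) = -16.60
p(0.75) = -9.75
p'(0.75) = -19.00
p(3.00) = -93.00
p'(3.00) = -55.00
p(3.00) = -93.00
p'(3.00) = -55.00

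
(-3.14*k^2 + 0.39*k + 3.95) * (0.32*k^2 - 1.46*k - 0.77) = -1.0048*k^4 + 4.7092*k^3 + 3.1124*k^2 - 6.0673*k - 3.0415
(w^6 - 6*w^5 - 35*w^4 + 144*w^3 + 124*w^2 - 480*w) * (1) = w^6 - 6*w^5 - 35*w^4 + 144*w^3 + 124*w^2 - 480*w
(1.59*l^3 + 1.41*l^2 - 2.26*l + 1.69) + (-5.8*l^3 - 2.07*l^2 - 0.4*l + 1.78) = -4.21*l^3 - 0.66*l^2 - 2.66*l + 3.47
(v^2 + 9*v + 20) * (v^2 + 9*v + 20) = v^4 + 18*v^3 + 121*v^2 + 360*v + 400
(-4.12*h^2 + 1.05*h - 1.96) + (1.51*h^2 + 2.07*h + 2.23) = -2.61*h^2 + 3.12*h + 0.27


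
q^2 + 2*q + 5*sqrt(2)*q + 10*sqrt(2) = (q + 2)*(q + 5*sqrt(2))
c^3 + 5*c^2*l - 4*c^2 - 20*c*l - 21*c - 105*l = (c - 7)*(c + 3)*(c + 5*l)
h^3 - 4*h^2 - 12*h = h*(h - 6)*(h + 2)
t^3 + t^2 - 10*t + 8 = (t - 2)*(t - 1)*(t + 4)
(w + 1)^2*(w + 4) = w^3 + 6*w^2 + 9*w + 4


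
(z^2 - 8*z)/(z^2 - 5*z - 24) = z/(z + 3)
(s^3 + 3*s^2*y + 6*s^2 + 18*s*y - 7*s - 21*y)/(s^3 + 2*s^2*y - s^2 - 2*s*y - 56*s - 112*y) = (s^2 + 3*s*y - s - 3*y)/(s^2 + 2*s*y - 8*s - 16*y)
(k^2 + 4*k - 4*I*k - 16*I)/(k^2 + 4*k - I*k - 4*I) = (k - 4*I)/(k - I)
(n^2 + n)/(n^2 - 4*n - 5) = n/(n - 5)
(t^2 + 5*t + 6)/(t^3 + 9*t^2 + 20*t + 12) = (t + 3)/(t^2 + 7*t + 6)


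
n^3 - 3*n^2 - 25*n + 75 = (n - 5)*(n - 3)*(n + 5)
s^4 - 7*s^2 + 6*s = s*(s - 2)*(s - 1)*(s + 3)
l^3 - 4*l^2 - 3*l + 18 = (l - 3)^2*(l + 2)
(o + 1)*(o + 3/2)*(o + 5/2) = o^3 + 5*o^2 + 31*o/4 + 15/4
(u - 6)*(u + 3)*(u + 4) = u^3 + u^2 - 30*u - 72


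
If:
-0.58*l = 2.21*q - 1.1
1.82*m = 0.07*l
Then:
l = 1.89655172413793 - 3.81034482758621*q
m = 0.0729442970822281 - 0.146551724137931*q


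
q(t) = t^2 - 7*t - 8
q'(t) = 2*t - 7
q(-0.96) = -0.36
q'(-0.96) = -8.92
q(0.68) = -12.30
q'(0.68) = -5.64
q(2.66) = -19.54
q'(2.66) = -1.68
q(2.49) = -19.23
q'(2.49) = -2.02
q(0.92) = -13.59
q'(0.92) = -5.16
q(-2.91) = 20.84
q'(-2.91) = -12.82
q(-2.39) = 14.44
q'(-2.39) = -11.78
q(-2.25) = 12.81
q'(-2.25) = -11.50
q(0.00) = -8.00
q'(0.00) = -7.00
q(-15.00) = 322.00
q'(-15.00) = -37.00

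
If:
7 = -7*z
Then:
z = -1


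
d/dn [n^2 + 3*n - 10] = 2*n + 3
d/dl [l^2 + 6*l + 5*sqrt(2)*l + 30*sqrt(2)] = 2*l + 6 + 5*sqrt(2)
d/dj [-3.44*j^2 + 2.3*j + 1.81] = 2.3 - 6.88*j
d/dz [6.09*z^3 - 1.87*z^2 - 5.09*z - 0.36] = 18.27*z^2 - 3.74*z - 5.09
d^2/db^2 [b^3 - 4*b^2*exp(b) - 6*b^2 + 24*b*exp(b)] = -4*b^2*exp(b) + 8*b*exp(b) + 6*b + 40*exp(b) - 12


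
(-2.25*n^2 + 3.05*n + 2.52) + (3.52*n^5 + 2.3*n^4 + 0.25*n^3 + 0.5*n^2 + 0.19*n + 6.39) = 3.52*n^5 + 2.3*n^4 + 0.25*n^3 - 1.75*n^2 + 3.24*n + 8.91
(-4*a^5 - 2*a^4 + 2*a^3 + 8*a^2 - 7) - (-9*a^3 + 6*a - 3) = -4*a^5 - 2*a^4 + 11*a^3 + 8*a^2 - 6*a - 4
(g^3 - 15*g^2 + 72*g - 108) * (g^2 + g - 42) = g^5 - 14*g^4 + 15*g^3 + 594*g^2 - 3132*g + 4536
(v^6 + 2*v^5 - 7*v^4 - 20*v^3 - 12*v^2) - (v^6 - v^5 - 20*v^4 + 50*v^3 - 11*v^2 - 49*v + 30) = 3*v^5 + 13*v^4 - 70*v^3 - v^2 + 49*v - 30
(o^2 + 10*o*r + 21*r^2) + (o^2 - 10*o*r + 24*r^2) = 2*o^2 + 45*r^2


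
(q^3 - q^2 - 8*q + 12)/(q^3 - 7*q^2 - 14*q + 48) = (q - 2)/(q - 8)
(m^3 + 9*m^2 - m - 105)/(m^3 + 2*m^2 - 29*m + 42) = (m + 5)/(m - 2)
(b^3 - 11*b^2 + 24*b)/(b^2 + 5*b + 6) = b*(b^2 - 11*b + 24)/(b^2 + 5*b + 6)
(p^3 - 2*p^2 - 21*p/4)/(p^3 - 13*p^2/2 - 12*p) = (p - 7/2)/(p - 8)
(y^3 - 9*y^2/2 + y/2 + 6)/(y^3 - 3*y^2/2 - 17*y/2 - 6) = (2*y - 3)/(2*y + 3)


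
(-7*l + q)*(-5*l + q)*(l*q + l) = 35*l^3*q + 35*l^3 - 12*l^2*q^2 - 12*l^2*q + l*q^3 + l*q^2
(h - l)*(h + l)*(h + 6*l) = h^3 + 6*h^2*l - h*l^2 - 6*l^3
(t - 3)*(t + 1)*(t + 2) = t^3 - 7*t - 6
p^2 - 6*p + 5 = (p - 5)*(p - 1)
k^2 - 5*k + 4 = (k - 4)*(k - 1)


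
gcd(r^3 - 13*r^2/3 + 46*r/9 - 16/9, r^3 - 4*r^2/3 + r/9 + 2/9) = r^2 - 5*r/3 + 2/3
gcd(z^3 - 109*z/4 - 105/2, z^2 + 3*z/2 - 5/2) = z + 5/2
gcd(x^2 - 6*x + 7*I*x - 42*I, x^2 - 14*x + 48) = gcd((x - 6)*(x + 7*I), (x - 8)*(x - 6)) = x - 6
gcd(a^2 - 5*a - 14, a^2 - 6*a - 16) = a + 2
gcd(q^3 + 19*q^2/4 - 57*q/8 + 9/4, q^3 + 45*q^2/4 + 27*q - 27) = q^2 + 21*q/4 - 9/2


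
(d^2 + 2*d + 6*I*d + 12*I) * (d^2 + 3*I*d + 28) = d^4 + 2*d^3 + 9*I*d^3 + 10*d^2 + 18*I*d^2 + 20*d + 168*I*d + 336*I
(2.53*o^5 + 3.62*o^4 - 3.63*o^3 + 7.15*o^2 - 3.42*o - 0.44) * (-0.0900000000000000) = -0.2277*o^5 - 0.3258*o^4 + 0.3267*o^3 - 0.6435*o^2 + 0.3078*o + 0.0396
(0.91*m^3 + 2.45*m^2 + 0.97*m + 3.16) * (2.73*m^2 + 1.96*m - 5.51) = 2.4843*m^5 + 8.4721*m^4 + 2.436*m^3 - 2.9715*m^2 + 0.8489*m - 17.4116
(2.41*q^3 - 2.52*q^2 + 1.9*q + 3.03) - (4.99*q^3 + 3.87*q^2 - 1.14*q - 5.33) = -2.58*q^3 - 6.39*q^2 + 3.04*q + 8.36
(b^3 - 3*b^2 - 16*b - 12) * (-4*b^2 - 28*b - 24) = -4*b^5 - 16*b^4 + 124*b^3 + 568*b^2 + 720*b + 288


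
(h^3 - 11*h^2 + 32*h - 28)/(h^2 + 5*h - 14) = (h^2 - 9*h + 14)/(h + 7)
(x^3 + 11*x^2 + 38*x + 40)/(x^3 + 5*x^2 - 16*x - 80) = (x + 2)/(x - 4)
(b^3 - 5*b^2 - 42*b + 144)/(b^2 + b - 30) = (b^2 - 11*b + 24)/(b - 5)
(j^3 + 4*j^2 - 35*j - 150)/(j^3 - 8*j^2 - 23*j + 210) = (j + 5)/(j - 7)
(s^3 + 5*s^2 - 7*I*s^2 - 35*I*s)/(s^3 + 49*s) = (s + 5)/(s + 7*I)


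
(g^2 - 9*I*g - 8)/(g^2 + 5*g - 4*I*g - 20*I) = (g^2 - 9*I*g - 8)/(g^2 + g*(5 - 4*I) - 20*I)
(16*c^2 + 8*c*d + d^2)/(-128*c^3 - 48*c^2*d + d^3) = -1/(8*c - d)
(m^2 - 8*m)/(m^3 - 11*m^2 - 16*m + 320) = m/(m^2 - 3*m - 40)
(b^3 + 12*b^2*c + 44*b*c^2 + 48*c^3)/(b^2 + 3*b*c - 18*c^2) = (b^2 + 6*b*c + 8*c^2)/(b - 3*c)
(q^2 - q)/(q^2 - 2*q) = (q - 1)/(q - 2)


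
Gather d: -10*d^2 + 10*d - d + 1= -10*d^2 + 9*d + 1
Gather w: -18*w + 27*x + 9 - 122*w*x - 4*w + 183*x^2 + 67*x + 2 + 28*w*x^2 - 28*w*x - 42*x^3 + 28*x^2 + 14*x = w*(28*x^2 - 150*x - 22) - 42*x^3 + 211*x^2 + 108*x + 11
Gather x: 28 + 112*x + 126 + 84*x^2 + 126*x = 84*x^2 + 238*x + 154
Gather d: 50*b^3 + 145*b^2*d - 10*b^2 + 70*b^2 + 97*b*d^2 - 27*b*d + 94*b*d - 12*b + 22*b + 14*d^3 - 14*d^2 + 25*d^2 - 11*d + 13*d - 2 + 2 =50*b^3 + 60*b^2 + 10*b + 14*d^3 + d^2*(97*b + 11) + d*(145*b^2 + 67*b + 2)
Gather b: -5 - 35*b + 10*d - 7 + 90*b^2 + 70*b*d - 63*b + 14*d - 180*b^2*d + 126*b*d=b^2*(90 - 180*d) + b*(196*d - 98) + 24*d - 12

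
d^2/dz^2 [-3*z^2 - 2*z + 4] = -6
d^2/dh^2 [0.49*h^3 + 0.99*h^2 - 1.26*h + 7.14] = 2.94*h + 1.98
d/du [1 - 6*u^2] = -12*u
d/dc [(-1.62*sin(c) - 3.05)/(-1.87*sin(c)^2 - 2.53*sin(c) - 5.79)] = (-3.0294*sin(c)^2 - 11.407*sin(c) + 1.6633)*cos(c)/(3.4969*sin(c)^4 + 9.4622*sin(c)^3 + 28.0555*sin(c)^2 + 29.2974*sin(c) + 33.5241)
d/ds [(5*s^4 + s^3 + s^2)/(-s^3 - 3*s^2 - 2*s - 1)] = s*(-5*s^5 - 30*s^4 - 32*s^3 - 24*s^2 - 5*s - 2)/(s^6 + 6*s^5 + 13*s^4 + 14*s^3 + 10*s^2 + 4*s + 1)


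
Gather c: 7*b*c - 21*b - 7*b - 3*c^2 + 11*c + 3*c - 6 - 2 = -28*b - 3*c^2 + c*(7*b + 14) - 8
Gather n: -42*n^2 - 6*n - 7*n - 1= -42*n^2 - 13*n - 1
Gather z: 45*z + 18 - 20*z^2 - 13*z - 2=-20*z^2 + 32*z + 16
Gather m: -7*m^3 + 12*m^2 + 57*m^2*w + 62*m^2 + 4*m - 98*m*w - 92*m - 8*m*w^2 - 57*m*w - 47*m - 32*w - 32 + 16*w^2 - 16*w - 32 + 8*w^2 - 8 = -7*m^3 + m^2*(57*w + 74) + m*(-8*w^2 - 155*w - 135) + 24*w^2 - 48*w - 72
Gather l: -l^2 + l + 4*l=-l^2 + 5*l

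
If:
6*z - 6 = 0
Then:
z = 1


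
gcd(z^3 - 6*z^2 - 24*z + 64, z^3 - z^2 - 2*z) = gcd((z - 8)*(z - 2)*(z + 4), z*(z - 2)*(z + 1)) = z - 2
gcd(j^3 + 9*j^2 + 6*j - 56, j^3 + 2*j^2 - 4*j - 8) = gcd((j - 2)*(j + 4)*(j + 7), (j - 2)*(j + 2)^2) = j - 2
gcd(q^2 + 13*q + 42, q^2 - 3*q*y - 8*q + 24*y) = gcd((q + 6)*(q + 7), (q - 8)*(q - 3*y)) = 1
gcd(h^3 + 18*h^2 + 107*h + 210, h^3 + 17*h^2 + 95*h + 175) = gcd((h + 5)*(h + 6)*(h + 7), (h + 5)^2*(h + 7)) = h^2 + 12*h + 35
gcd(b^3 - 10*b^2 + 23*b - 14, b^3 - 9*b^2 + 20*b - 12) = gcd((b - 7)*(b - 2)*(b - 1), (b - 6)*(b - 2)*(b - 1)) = b^2 - 3*b + 2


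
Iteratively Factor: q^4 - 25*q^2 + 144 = (q - 3)*(q^3 + 3*q^2 - 16*q - 48) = (q - 3)*(q + 4)*(q^2 - q - 12) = (q - 3)*(q + 3)*(q + 4)*(q - 4)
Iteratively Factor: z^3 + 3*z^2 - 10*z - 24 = (z + 4)*(z^2 - z - 6) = (z - 3)*(z + 4)*(z + 2)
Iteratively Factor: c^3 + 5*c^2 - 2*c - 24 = (c + 3)*(c^2 + 2*c - 8) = (c - 2)*(c + 3)*(c + 4)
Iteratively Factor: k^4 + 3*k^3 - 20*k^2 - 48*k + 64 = (k + 4)*(k^3 - k^2 - 16*k + 16) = (k + 4)^2*(k^2 - 5*k + 4) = (k - 1)*(k + 4)^2*(k - 4)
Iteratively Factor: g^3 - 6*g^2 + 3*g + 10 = (g - 5)*(g^2 - g - 2) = (g - 5)*(g + 1)*(g - 2)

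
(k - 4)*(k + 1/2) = k^2 - 7*k/2 - 2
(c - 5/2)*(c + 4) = c^2 + 3*c/2 - 10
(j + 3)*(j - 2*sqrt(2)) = j^2 - 2*sqrt(2)*j + 3*j - 6*sqrt(2)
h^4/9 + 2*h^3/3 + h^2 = h^2*(h/3 + 1)^2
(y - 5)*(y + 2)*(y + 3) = y^3 - 19*y - 30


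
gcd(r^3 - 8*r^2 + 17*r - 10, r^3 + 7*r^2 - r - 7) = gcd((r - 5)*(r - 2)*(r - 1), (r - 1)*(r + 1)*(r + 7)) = r - 1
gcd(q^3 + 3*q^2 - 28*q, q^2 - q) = q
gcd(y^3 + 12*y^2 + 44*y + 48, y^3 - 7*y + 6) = 1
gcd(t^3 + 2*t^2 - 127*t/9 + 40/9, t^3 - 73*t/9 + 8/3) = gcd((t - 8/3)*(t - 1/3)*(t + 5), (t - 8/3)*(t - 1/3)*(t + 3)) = t^2 - 3*t + 8/9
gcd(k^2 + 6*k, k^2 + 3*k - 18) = k + 6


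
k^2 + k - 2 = (k - 1)*(k + 2)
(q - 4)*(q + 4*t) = q^2 + 4*q*t - 4*q - 16*t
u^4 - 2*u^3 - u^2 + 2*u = u*(u - 2)*(u - 1)*(u + 1)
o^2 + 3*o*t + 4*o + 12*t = (o + 4)*(o + 3*t)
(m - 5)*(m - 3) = m^2 - 8*m + 15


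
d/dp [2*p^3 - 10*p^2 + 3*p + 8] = 6*p^2 - 20*p + 3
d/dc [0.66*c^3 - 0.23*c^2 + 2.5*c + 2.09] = 1.98*c^2 - 0.46*c + 2.5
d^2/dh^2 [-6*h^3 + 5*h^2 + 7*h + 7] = 10 - 36*h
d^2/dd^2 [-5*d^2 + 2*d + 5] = -10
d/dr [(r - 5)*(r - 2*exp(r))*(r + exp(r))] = (r - 5)*(r - 2*exp(r))*(exp(r) + 1) - (r - 5)*(r + exp(r))*(2*exp(r) - 1) + (r - 2*exp(r))*(r + exp(r))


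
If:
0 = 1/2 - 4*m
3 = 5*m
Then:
No Solution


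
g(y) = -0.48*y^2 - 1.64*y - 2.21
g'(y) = -0.96*y - 1.64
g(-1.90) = -0.83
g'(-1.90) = 0.18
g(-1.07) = -1.00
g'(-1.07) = -0.61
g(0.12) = -2.41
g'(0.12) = -1.76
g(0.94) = -4.18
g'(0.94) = -2.54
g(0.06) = -2.31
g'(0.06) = -1.70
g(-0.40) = -1.63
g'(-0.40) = -1.26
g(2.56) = -9.55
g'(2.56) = -4.10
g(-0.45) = -1.57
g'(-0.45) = -1.21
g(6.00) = -29.33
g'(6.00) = -7.40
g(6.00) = -29.33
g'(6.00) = -7.40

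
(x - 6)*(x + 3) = x^2 - 3*x - 18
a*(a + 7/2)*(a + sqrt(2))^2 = a^4 + 2*sqrt(2)*a^3 + 7*a^3/2 + 2*a^2 + 7*sqrt(2)*a^2 + 7*a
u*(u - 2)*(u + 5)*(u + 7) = u^4 + 10*u^3 + 11*u^2 - 70*u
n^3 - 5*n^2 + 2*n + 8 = (n - 4)*(n - 2)*(n + 1)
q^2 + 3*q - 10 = (q - 2)*(q + 5)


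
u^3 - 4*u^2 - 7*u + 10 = (u - 5)*(u - 1)*(u + 2)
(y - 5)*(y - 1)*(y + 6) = y^3 - 31*y + 30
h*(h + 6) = h^2 + 6*h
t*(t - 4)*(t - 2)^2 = t^4 - 8*t^3 + 20*t^2 - 16*t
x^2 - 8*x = x*(x - 8)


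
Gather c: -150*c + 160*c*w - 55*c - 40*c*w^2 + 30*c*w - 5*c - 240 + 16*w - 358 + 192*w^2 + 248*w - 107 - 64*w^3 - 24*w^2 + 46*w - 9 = c*(-40*w^2 + 190*w - 210) - 64*w^3 + 168*w^2 + 310*w - 714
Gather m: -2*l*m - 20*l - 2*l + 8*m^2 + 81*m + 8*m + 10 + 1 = -22*l + 8*m^2 + m*(89 - 2*l) + 11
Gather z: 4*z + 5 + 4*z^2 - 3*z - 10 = 4*z^2 + z - 5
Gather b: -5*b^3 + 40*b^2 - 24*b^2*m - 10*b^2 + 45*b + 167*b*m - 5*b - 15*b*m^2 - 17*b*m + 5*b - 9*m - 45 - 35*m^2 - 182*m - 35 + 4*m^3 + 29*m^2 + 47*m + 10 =-5*b^3 + b^2*(30 - 24*m) + b*(-15*m^2 + 150*m + 45) + 4*m^3 - 6*m^2 - 144*m - 70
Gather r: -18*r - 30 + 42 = 12 - 18*r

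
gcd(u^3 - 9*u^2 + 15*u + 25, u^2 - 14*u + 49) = 1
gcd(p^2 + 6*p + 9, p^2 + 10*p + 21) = p + 3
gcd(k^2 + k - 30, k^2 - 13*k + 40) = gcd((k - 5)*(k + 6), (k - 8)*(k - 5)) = k - 5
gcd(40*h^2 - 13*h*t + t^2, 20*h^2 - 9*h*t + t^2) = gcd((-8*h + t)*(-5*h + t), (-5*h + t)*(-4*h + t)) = -5*h + t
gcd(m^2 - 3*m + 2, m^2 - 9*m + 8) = m - 1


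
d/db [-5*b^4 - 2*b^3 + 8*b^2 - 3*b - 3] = -20*b^3 - 6*b^2 + 16*b - 3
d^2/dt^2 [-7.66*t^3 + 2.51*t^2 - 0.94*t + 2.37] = 5.02 - 45.96*t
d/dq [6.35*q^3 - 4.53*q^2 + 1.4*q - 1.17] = 19.05*q^2 - 9.06*q + 1.4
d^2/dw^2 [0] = 0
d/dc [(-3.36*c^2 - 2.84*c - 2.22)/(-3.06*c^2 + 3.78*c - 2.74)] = (-21.3912*c^2 + 4.8264*c + 16.1732)/(9.3636*c^4 - 23.1336*c^3 + 31.0572*c^2 - 20.7144*c + 7.5076)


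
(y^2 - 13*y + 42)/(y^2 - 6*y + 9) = (y^2 - 13*y + 42)/(y^2 - 6*y + 9)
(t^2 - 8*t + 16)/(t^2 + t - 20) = (t - 4)/(t + 5)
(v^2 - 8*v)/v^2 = (v - 8)/v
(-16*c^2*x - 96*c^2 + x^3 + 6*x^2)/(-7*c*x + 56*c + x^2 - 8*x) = (16*c^2*x + 96*c^2 - x^3 - 6*x^2)/(7*c*x - 56*c - x^2 + 8*x)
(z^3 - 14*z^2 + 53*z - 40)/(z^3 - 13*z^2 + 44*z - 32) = (z - 5)/(z - 4)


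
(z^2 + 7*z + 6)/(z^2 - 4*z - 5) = (z + 6)/(z - 5)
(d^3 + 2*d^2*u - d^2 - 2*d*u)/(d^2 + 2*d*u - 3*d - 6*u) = d*(d - 1)/(d - 3)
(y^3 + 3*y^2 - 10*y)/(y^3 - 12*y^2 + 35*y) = (y^2 + 3*y - 10)/(y^2 - 12*y + 35)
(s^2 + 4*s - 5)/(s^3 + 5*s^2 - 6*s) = (s + 5)/(s*(s + 6))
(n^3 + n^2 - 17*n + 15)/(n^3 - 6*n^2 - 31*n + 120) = (n - 1)/(n - 8)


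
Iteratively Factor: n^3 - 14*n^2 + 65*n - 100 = (n - 5)*(n^2 - 9*n + 20) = (n - 5)*(n - 4)*(n - 5)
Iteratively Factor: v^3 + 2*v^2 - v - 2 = (v - 1)*(v^2 + 3*v + 2) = (v - 1)*(v + 2)*(v + 1)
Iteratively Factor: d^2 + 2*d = (d + 2)*(d)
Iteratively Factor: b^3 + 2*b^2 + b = (b + 1)*(b^2 + b) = b*(b + 1)*(b + 1)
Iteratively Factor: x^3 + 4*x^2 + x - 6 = (x + 3)*(x^2 + x - 2) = (x + 2)*(x + 3)*(x - 1)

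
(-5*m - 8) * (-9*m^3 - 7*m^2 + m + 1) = 45*m^4 + 107*m^3 + 51*m^2 - 13*m - 8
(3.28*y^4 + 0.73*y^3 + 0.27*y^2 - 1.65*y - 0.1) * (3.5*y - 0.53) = 11.48*y^5 + 0.8166*y^4 + 0.5581*y^3 - 5.9181*y^2 + 0.5245*y + 0.053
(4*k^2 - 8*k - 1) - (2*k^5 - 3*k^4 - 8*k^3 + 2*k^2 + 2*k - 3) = -2*k^5 + 3*k^4 + 8*k^3 + 2*k^2 - 10*k + 2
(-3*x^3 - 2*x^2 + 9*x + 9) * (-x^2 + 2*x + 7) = 3*x^5 - 4*x^4 - 34*x^3 - 5*x^2 + 81*x + 63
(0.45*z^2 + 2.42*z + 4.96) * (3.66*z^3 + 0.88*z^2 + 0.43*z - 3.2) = 1.647*z^5 + 9.2532*z^4 + 20.4767*z^3 + 3.9654*z^2 - 5.6112*z - 15.872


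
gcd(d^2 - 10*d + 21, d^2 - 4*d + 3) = d - 3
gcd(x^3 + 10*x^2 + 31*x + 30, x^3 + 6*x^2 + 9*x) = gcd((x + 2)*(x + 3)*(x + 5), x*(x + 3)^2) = x + 3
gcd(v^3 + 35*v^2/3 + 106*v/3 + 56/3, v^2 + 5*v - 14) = v + 7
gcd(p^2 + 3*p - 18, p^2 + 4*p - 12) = p + 6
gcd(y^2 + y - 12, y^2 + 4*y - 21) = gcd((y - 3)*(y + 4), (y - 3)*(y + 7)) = y - 3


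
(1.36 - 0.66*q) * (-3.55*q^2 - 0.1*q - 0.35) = 2.343*q^3 - 4.762*q^2 + 0.095*q - 0.476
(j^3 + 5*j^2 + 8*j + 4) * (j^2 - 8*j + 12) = j^5 - 3*j^4 - 20*j^3 + 64*j + 48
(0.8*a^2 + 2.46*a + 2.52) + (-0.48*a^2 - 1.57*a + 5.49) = 0.32*a^2 + 0.89*a + 8.01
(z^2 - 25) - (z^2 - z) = z - 25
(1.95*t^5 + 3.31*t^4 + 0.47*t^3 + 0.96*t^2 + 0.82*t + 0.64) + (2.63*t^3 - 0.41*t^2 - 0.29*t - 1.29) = 1.95*t^5 + 3.31*t^4 + 3.1*t^3 + 0.55*t^2 + 0.53*t - 0.65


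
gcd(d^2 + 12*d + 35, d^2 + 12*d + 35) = d^2 + 12*d + 35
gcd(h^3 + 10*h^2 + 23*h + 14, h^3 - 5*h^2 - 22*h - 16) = h^2 + 3*h + 2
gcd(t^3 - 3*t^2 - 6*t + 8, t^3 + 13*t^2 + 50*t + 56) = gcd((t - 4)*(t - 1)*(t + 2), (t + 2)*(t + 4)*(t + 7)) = t + 2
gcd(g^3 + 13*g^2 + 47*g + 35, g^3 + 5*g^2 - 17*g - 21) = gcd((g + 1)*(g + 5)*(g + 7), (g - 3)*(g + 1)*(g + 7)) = g^2 + 8*g + 7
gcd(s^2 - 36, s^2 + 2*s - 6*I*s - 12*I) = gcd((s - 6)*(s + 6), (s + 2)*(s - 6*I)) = 1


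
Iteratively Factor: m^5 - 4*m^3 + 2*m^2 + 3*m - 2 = (m - 1)*(m^4 + m^3 - 3*m^2 - m + 2) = (m - 1)^2*(m^3 + 2*m^2 - m - 2) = (m - 1)^2*(m + 2)*(m^2 - 1) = (m - 1)^2*(m + 1)*(m + 2)*(m - 1)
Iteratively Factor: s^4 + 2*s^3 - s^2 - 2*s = (s - 1)*(s^3 + 3*s^2 + 2*s) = (s - 1)*(s + 1)*(s^2 + 2*s) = s*(s - 1)*(s + 1)*(s + 2)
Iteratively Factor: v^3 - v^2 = (v)*(v^2 - v) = v^2*(v - 1)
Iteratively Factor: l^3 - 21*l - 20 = (l - 5)*(l^2 + 5*l + 4) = (l - 5)*(l + 4)*(l + 1)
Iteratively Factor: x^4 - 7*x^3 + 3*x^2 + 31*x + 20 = (x + 1)*(x^3 - 8*x^2 + 11*x + 20) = (x + 1)^2*(x^2 - 9*x + 20) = (x - 4)*(x + 1)^2*(x - 5)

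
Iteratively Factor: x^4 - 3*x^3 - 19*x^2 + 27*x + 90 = (x + 2)*(x^3 - 5*x^2 - 9*x + 45) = (x + 2)*(x + 3)*(x^2 - 8*x + 15) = (x - 5)*(x + 2)*(x + 3)*(x - 3)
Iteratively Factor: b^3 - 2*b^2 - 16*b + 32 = (b + 4)*(b^2 - 6*b + 8) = (b - 2)*(b + 4)*(b - 4)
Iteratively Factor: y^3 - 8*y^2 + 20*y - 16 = (y - 2)*(y^2 - 6*y + 8) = (y - 2)^2*(y - 4)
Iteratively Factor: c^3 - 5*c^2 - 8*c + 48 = (c + 3)*(c^2 - 8*c + 16) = (c - 4)*(c + 3)*(c - 4)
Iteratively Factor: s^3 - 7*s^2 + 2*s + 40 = (s - 5)*(s^2 - 2*s - 8) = (s - 5)*(s + 2)*(s - 4)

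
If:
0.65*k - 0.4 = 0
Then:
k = 0.62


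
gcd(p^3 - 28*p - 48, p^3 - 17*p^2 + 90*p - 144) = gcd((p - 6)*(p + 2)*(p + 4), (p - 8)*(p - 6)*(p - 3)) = p - 6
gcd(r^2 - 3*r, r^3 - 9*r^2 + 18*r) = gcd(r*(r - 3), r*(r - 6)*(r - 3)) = r^2 - 3*r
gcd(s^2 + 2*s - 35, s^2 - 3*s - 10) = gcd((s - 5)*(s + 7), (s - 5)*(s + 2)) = s - 5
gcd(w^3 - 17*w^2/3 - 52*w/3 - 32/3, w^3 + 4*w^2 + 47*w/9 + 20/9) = w^2 + 7*w/3 + 4/3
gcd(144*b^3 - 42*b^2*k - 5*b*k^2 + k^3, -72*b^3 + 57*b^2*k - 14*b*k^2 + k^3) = 24*b^2 - 11*b*k + k^2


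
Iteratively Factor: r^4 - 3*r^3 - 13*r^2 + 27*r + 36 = (r + 3)*(r^3 - 6*r^2 + 5*r + 12) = (r + 1)*(r + 3)*(r^2 - 7*r + 12) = (r - 4)*(r + 1)*(r + 3)*(r - 3)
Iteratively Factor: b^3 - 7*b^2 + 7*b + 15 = (b - 3)*(b^2 - 4*b - 5) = (b - 3)*(b + 1)*(b - 5)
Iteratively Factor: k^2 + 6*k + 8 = (k + 2)*(k + 4)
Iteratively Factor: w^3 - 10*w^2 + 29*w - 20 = (w - 1)*(w^2 - 9*w + 20) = (w - 4)*(w - 1)*(w - 5)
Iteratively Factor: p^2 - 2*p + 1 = (p - 1)*(p - 1)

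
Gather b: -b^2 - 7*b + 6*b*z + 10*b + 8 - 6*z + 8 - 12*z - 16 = -b^2 + b*(6*z + 3) - 18*z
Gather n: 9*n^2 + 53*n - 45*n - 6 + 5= 9*n^2 + 8*n - 1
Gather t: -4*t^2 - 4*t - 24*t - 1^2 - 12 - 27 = -4*t^2 - 28*t - 40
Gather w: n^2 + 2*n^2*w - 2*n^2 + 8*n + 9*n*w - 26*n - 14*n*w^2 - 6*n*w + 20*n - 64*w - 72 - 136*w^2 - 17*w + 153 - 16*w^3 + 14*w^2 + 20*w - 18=-n^2 + 2*n - 16*w^3 + w^2*(-14*n - 122) + w*(2*n^2 + 3*n - 61) + 63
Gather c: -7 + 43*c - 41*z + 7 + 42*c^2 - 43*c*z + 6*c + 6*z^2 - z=42*c^2 + c*(49 - 43*z) + 6*z^2 - 42*z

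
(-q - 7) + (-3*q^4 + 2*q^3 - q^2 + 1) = -3*q^4 + 2*q^3 - q^2 - q - 6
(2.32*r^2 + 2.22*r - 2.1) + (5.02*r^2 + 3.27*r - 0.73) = 7.34*r^2 + 5.49*r - 2.83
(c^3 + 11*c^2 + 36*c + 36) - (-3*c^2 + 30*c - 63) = c^3 + 14*c^2 + 6*c + 99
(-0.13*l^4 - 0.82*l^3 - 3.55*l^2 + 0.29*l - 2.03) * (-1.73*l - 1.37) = 0.2249*l^5 + 1.5967*l^4 + 7.2649*l^3 + 4.3618*l^2 + 3.1146*l + 2.7811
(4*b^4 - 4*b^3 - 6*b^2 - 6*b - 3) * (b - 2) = 4*b^5 - 12*b^4 + 2*b^3 + 6*b^2 + 9*b + 6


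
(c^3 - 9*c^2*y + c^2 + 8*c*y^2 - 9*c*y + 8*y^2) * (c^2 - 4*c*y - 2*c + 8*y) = c^5 - 13*c^4*y - c^4 + 44*c^3*y^2 + 13*c^3*y - 2*c^3 - 32*c^2*y^3 - 44*c^2*y^2 + 26*c^2*y + 32*c*y^3 - 88*c*y^2 + 64*y^3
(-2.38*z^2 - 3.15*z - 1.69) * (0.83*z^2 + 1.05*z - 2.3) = -1.9754*z^4 - 5.1135*z^3 + 0.763799999999999*z^2 + 5.4705*z + 3.887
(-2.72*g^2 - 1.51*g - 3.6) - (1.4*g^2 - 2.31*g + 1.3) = -4.12*g^2 + 0.8*g - 4.9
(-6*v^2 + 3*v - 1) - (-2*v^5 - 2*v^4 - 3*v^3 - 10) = 2*v^5 + 2*v^4 + 3*v^3 - 6*v^2 + 3*v + 9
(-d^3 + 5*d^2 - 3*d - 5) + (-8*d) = -d^3 + 5*d^2 - 11*d - 5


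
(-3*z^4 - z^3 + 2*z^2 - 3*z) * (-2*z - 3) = 6*z^5 + 11*z^4 - z^3 + 9*z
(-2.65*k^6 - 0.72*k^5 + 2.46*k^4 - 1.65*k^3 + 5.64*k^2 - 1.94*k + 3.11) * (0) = 0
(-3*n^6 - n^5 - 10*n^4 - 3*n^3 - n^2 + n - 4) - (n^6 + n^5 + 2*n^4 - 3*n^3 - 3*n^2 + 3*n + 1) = -4*n^6 - 2*n^5 - 12*n^4 + 2*n^2 - 2*n - 5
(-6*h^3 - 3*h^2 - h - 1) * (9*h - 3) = -54*h^4 - 9*h^3 - 6*h + 3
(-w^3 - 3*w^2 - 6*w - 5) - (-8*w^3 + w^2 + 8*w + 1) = 7*w^3 - 4*w^2 - 14*w - 6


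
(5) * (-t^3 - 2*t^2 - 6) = -5*t^3 - 10*t^2 - 30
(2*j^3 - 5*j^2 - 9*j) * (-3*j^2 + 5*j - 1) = -6*j^5 + 25*j^4 - 40*j^2 + 9*j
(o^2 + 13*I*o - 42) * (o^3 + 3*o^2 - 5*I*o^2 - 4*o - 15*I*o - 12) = o^5 + 3*o^4 + 8*I*o^4 + 19*o^3 + 24*I*o^3 + 57*o^2 + 158*I*o^2 + 168*o + 474*I*o + 504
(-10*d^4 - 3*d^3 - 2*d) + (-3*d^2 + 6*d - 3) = -10*d^4 - 3*d^3 - 3*d^2 + 4*d - 3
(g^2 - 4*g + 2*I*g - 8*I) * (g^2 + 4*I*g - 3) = g^4 - 4*g^3 + 6*I*g^3 - 11*g^2 - 24*I*g^2 + 44*g - 6*I*g + 24*I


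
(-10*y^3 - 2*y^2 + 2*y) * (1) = -10*y^3 - 2*y^2 + 2*y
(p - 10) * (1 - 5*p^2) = -5*p^3 + 50*p^2 + p - 10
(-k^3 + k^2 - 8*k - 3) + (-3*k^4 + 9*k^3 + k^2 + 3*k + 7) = -3*k^4 + 8*k^3 + 2*k^2 - 5*k + 4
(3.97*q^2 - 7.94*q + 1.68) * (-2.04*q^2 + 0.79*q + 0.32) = -8.0988*q^4 + 19.3339*q^3 - 8.4294*q^2 - 1.2136*q + 0.5376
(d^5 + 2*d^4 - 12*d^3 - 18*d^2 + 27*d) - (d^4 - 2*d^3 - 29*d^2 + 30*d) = d^5 + d^4 - 10*d^3 + 11*d^2 - 3*d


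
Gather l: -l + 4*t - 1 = -l + 4*t - 1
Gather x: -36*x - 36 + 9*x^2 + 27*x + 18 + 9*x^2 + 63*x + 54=18*x^2 + 54*x + 36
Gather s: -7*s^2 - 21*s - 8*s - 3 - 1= -7*s^2 - 29*s - 4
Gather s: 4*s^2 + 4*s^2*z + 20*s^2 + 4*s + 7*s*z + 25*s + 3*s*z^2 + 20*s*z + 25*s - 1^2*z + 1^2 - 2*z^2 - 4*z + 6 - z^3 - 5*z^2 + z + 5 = s^2*(4*z + 24) + s*(3*z^2 + 27*z + 54) - z^3 - 7*z^2 - 4*z + 12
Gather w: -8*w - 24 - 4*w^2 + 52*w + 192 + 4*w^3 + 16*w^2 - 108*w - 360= 4*w^3 + 12*w^2 - 64*w - 192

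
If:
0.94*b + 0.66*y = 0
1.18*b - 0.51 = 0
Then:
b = 0.43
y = -0.62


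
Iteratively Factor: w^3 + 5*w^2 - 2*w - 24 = (w - 2)*(w^2 + 7*w + 12) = (w - 2)*(w + 3)*(w + 4)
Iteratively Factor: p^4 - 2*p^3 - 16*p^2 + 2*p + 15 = (p - 5)*(p^3 + 3*p^2 - p - 3) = (p - 5)*(p + 3)*(p^2 - 1) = (p - 5)*(p + 1)*(p + 3)*(p - 1)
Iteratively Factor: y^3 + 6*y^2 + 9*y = (y + 3)*(y^2 + 3*y) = (y + 3)^2*(y)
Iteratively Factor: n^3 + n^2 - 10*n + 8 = (n - 1)*(n^2 + 2*n - 8) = (n - 1)*(n + 4)*(n - 2)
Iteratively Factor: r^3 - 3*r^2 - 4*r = (r - 4)*(r^2 + r) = r*(r - 4)*(r + 1)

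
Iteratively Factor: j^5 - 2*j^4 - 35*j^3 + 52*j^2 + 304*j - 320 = (j - 5)*(j^4 + 3*j^3 - 20*j^2 - 48*j + 64) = (j - 5)*(j - 4)*(j^3 + 7*j^2 + 8*j - 16) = (j - 5)*(j - 4)*(j + 4)*(j^2 + 3*j - 4) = (j - 5)*(j - 4)*(j - 1)*(j + 4)*(j + 4)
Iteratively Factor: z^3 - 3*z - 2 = (z + 1)*(z^2 - z - 2) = (z - 2)*(z + 1)*(z + 1)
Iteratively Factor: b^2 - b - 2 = (b + 1)*(b - 2)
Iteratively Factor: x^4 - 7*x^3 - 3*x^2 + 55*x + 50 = (x + 1)*(x^3 - 8*x^2 + 5*x + 50) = (x + 1)*(x + 2)*(x^2 - 10*x + 25) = (x - 5)*(x + 1)*(x + 2)*(x - 5)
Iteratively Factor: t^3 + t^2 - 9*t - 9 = (t + 1)*(t^2 - 9) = (t - 3)*(t + 1)*(t + 3)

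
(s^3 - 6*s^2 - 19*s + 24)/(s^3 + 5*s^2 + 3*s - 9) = (s - 8)/(s + 3)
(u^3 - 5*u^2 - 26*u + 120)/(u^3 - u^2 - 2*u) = (-u^3 + 5*u^2 + 26*u - 120)/(u*(-u^2 + u + 2))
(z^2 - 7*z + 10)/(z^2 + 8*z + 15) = (z^2 - 7*z + 10)/(z^2 + 8*z + 15)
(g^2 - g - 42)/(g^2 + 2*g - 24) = (g - 7)/(g - 4)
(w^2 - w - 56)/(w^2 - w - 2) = (-w^2 + w + 56)/(-w^2 + w + 2)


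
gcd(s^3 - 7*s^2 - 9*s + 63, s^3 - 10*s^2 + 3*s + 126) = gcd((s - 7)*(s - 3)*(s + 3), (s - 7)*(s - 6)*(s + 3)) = s^2 - 4*s - 21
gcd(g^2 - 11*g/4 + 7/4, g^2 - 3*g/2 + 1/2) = g - 1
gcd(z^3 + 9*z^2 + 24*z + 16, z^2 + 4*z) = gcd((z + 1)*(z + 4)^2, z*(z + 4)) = z + 4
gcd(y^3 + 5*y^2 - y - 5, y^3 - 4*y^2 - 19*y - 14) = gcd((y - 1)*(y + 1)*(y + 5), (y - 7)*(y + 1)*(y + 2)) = y + 1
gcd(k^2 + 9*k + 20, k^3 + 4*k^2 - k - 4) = k + 4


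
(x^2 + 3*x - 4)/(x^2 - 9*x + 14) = (x^2 + 3*x - 4)/(x^2 - 9*x + 14)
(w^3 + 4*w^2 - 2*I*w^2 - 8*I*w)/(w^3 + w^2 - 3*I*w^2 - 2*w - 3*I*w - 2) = w*(w + 4)/(w^2 + w*(1 - I) - I)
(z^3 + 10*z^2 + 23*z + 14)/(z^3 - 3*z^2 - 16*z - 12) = (z + 7)/(z - 6)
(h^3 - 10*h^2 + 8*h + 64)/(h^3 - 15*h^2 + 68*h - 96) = (h + 2)/(h - 3)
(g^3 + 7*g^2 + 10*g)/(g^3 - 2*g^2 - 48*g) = (g^2 + 7*g + 10)/(g^2 - 2*g - 48)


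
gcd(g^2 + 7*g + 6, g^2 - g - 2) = g + 1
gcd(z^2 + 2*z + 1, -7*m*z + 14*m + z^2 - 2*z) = 1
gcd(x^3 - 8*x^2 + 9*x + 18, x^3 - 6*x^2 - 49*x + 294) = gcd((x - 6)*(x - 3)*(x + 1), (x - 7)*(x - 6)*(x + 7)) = x - 6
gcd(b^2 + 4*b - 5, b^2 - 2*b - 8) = 1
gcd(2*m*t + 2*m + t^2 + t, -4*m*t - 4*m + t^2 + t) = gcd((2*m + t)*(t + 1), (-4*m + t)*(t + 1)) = t + 1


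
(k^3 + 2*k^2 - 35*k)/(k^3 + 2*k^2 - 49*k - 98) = k*(k - 5)/(k^2 - 5*k - 14)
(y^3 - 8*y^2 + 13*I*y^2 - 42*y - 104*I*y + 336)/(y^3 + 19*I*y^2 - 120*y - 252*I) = (y - 8)/(y + 6*I)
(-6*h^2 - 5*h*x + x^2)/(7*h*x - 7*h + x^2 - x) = (-6*h^2 - 5*h*x + x^2)/(7*h*x - 7*h + x^2 - x)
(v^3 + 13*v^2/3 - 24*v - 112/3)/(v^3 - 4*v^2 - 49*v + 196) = (v + 4/3)/(v - 7)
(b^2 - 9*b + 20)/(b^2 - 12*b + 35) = (b - 4)/(b - 7)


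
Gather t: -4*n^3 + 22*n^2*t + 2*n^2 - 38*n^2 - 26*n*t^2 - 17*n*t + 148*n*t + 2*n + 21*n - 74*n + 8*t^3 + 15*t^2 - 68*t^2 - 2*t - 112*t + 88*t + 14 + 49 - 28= -4*n^3 - 36*n^2 - 51*n + 8*t^3 + t^2*(-26*n - 53) + t*(22*n^2 + 131*n - 26) + 35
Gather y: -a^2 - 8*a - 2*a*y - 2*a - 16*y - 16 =-a^2 - 10*a + y*(-2*a - 16) - 16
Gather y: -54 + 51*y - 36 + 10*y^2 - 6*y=10*y^2 + 45*y - 90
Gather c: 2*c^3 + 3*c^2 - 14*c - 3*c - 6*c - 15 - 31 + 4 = 2*c^3 + 3*c^2 - 23*c - 42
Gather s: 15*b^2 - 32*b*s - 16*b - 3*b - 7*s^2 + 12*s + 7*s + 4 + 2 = 15*b^2 - 19*b - 7*s^2 + s*(19 - 32*b) + 6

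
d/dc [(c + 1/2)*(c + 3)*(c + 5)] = 3*c^2 + 17*c + 19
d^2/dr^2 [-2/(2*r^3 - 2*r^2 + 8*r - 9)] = 8*((3*r - 1)*(2*r^3 - 2*r^2 + 8*r - 9) - 2*(3*r^2 - 2*r + 4)^2)/(2*r^3 - 2*r^2 + 8*r - 9)^3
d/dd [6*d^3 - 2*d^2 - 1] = 2*d*(9*d - 2)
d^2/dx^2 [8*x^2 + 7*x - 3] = 16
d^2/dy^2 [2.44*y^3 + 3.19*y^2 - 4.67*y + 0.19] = 14.64*y + 6.38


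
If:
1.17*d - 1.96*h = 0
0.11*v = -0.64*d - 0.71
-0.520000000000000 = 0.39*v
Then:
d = -0.88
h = -0.53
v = -1.33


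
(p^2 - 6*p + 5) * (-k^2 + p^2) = -k^2*p^2 + 6*k^2*p - 5*k^2 + p^4 - 6*p^3 + 5*p^2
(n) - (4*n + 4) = -3*n - 4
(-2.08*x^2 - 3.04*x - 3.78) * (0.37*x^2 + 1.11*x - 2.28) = -0.7696*x^4 - 3.4336*x^3 - 0.0306000000000006*x^2 + 2.7354*x + 8.6184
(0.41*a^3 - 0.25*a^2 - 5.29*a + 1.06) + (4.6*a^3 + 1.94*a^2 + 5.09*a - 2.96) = 5.01*a^3 + 1.69*a^2 - 0.2*a - 1.9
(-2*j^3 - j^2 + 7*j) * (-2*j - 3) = 4*j^4 + 8*j^3 - 11*j^2 - 21*j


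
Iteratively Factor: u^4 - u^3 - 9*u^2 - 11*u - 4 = (u - 4)*(u^3 + 3*u^2 + 3*u + 1) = (u - 4)*(u + 1)*(u^2 + 2*u + 1) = (u - 4)*(u + 1)^2*(u + 1)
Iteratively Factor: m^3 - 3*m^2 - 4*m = (m + 1)*(m^2 - 4*m) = m*(m + 1)*(m - 4)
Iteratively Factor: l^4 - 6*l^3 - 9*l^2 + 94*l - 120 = (l + 4)*(l^3 - 10*l^2 + 31*l - 30) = (l - 3)*(l + 4)*(l^2 - 7*l + 10) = (l - 3)*(l - 2)*(l + 4)*(l - 5)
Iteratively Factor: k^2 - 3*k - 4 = (k + 1)*(k - 4)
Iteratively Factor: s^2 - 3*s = (s)*(s - 3)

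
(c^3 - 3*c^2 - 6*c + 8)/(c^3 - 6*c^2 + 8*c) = (c^2 + c - 2)/(c*(c - 2))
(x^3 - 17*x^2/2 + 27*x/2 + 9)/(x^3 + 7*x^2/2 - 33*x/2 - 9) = (x - 6)/(x + 6)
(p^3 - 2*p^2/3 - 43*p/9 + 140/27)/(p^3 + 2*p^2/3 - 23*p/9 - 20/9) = (9*p^2 + 9*p - 28)/(3*(3*p^2 + 7*p + 4))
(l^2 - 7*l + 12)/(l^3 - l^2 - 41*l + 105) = (l - 4)/(l^2 + 2*l - 35)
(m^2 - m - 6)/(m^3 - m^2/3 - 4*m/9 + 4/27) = 27*(m^2 - m - 6)/(27*m^3 - 9*m^2 - 12*m + 4)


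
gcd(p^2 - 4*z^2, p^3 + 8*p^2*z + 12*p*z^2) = p + 2*z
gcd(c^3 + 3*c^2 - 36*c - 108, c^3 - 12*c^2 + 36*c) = c - 6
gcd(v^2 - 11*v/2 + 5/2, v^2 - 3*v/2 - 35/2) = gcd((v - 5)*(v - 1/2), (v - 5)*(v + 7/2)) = v - 5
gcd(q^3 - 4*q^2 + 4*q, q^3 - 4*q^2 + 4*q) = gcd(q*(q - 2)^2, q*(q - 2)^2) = q^3 - 4*q^2 + 4*q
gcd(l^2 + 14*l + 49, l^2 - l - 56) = l + 7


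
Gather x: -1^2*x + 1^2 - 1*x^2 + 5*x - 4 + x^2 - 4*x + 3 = 0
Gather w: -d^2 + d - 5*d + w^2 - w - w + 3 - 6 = -d^2 - 4*d + w^2 - 2*w - 3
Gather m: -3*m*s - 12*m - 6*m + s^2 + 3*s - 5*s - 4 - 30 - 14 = m*(-3*s - 18) + s^2 - 2*s - 48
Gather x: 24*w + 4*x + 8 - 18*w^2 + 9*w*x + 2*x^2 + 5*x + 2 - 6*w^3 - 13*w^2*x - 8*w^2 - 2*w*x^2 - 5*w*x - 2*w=-6*w^3 - 26*w^2 + 22*w + x^2*(2 - 2*w) + x*(-13*w^2 + 4*w + 9) + 10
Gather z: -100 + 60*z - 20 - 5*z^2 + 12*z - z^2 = -6*z^2 + 72*z - 120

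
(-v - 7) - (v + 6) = -2*v - 13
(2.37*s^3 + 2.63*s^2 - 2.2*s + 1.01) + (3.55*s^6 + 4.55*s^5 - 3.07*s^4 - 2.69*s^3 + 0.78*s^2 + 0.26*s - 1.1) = 3.55*s^6 + 4.55*s^5 - 3.07*s^4 - 0.32*s^3 + 3.41*s^2 - 1.94*s - 0.0900000000000001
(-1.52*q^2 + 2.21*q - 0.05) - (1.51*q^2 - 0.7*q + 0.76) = -3.03*q^2 + 2.91*q - 0.81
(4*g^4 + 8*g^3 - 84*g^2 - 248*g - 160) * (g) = 4*g^5 + 8*g^4 - 84*g^3 - 248*g^2 - 160*g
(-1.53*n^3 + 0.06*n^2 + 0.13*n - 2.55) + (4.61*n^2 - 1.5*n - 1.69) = -1.53*n^3 + 4.67*n^2 - 1.37*n - 4.24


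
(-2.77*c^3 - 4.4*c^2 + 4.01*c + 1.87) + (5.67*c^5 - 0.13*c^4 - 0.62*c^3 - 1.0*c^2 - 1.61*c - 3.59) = 5.67*c^5 - 0.13*c^4 - 3.39*c^3 - 5.4*c^2 + 2.4*c - 1.72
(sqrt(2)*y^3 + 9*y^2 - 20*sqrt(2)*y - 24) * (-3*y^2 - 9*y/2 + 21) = -3*sqrt(2)*y^5 - 27*y^4 - 9*sqrt(2)*y^4/2 - 81*y^3/2 + 81*sqrt(2)*y^3 + 90*sqrt(2)*y^2 + 261*y^2 - 420*sqrt(2)*y + 108*y - 504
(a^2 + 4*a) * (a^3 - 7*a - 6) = a^5 + 4*a^4 - 7*a^3 - 34*a^2 - 24*a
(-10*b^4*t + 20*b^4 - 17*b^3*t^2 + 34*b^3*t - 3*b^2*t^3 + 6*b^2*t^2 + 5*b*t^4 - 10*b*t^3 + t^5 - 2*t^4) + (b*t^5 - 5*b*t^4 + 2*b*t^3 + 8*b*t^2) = -10*b^4*t + 20*b^4 - 17*b^3*t^2 + 34*b^3*t - 3*b^2*t^3 + 6*b^2*t^2 + b*t^5 - 8*b*t^3 + 8*b*t^2 + t^5 - 2*t^4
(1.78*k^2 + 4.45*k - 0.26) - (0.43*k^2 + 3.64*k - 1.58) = 1.35*k^2 + 0.81*k + 1.32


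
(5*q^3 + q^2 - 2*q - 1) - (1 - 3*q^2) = 5*q^3 + 4*q^2 - 2*q - 2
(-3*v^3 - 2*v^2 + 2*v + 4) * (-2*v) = 6*v^4 + 4*v^3 - 4*v^2 - 8*v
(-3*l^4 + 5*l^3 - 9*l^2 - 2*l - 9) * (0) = 0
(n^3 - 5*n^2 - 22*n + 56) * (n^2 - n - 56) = n^5 - 6*n^4 - 73*n^3 + 358*n^2 + 1176*n - 3136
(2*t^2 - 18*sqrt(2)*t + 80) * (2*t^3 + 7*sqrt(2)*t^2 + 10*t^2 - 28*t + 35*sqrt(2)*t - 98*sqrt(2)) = 4*t^5 - 22*sqrt(2)*t^4 + 20*t^4 - 110*sqrt(2)*t^3 - 148*t^3 - 460*t^2 + 868*sqrt(2)*t^2 + 1288*t + 2800*sqrt(2)*t - 7840*sqrt(2)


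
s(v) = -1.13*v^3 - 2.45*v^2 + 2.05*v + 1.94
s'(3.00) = -43.16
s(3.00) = -44.47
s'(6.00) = -149.39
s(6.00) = -318.04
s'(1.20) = -8.71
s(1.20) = -1.08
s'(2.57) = -32.93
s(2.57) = -28.15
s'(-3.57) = -23.66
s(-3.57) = 14.81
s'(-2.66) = -8.90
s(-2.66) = 0.42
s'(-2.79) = -10.67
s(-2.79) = 1.69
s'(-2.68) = -9.17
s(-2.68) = 0.60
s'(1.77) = -17.24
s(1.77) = -8.37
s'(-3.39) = -20.30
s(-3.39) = 10.86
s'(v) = -3.39*v^2 - 4.9*v + 2.05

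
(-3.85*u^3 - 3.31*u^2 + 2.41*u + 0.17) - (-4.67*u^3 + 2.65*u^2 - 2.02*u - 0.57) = 0.82*u^3 - 5.96*u^2 + 4.43*u + 0.74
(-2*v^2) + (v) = -2*v^2 + v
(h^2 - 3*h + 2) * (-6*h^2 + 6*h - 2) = -6*h^4 + 24*h^3 - 32*h^2 + 18*h - 4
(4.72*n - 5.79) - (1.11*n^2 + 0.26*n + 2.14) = -1.11*n^2 + 4.46*n - 7.93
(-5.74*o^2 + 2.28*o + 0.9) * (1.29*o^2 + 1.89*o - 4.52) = -7.4046*o^4 - 7.9074*o^3 + 31.415*o^2 - 8.6046*o - 4.068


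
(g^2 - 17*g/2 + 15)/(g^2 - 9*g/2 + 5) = (g - 6)/(g - 2)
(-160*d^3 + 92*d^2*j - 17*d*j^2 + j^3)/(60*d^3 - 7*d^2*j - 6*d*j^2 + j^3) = (-8*d + j)/(3*d + j)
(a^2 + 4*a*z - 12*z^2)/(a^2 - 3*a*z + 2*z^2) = (-a - 6*z)/(-a + z)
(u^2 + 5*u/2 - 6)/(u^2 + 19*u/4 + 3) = 2*(2*u - 3)/(4*u + 3)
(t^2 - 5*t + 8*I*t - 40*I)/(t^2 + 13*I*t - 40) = (t - 5)/(t + 5*I)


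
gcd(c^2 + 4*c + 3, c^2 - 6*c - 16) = 1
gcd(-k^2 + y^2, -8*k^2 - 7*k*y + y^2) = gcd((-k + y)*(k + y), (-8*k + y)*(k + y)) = k + y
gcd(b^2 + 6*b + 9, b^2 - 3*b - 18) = b + 3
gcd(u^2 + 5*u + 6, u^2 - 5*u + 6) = 1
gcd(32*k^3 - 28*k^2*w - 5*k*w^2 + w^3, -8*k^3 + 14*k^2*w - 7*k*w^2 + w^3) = -k + w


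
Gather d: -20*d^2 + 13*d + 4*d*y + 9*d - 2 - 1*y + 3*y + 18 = -20*d^2 + d*(4*y + 22) + 2*y + 16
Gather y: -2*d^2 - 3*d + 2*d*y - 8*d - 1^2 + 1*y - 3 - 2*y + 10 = -2*d^2 - 11*d + y*(2*d - 1) + 6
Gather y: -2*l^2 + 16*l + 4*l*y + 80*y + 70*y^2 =-2*l^2 + 16*l + 70*y^2 + y*(4*l + 80)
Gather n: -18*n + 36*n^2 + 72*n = 36*n^2 + 54*n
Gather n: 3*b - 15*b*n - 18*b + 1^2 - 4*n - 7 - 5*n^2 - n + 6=-15*b - 5*n^2 + n*(-15*b - 5)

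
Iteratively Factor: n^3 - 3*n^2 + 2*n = (n - 1)*(n^2 - 2*n) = n*(n - 1)*(n - 2)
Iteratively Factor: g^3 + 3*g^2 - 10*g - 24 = (g + 2)*(g^2 + g - 12) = (g - 3)*(g + 2)*(g + 4)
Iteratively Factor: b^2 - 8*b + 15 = (b - 5)*(b - 3)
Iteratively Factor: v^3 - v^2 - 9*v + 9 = (v + 3)*(v^2 - 4*v + 3) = (v - 3)*(v + 3)*(v - 1)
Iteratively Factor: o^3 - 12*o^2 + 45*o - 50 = (o - 5)*(o^2 - 7*o + 10) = (o - 5)*(o - 2)*(o - 5)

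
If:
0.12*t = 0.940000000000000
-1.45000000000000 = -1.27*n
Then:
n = 1.14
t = 7.83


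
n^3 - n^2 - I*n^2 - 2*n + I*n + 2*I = (n - 2)*(n + 1)*(n - I)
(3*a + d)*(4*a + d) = 12*a^2 + 7*a*d + d^2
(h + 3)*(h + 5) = h^2 + 8*h + 15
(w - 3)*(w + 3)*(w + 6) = w^3 + 6*w^2 - 9*w - 54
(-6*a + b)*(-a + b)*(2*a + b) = 12*a^3 - 8*a^2*b - 5*a*b^2 + b^3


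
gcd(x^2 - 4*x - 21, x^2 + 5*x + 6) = x + 3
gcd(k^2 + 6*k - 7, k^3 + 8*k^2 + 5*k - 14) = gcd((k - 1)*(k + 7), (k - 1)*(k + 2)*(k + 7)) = k^2 + 6*k - 7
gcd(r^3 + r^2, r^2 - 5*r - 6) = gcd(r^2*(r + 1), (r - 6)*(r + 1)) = r + 1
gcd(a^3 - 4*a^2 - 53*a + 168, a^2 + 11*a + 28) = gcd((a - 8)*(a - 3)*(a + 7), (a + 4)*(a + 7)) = a + 7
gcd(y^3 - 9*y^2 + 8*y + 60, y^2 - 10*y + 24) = y - 6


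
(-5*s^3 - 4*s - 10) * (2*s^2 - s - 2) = -10*s^5 + 5*s^4 + 2*s^3 - 16*s^2 + 18*s + 20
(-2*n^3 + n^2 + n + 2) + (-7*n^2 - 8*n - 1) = -2*n^3 - 6*n^2 - 7*n + 1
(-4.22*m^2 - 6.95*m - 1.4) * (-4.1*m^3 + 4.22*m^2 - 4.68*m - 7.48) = 17.302*m^5 + 10.6866*m^4 - 3.8394*m^3 + 58.1836*m^2 + 58.538*m + 10.472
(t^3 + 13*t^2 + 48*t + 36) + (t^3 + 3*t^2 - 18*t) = 2*t^3 + 16*t^2 + 30*t + 36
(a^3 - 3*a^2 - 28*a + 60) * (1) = a^3 - 3*a^2 - 28*a + 60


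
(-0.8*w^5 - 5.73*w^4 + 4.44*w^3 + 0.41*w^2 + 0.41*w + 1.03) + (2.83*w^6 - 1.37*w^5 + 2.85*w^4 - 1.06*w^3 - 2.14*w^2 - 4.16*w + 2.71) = 2.83*w^6 - 2.17*w^5 - 2.88*w^4 + 3.38*w^3 - 1.73*w^2 - 3.75*w + 3.74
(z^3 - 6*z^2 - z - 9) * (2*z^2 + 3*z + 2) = 2*z^5 - 9*z^4 - 18*z^3 - 33*z^2 - 29*z - 18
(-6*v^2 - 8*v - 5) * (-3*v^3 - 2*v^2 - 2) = 18*v^5 + 36*v^4 + 31*v^3 + 22*v^2 + 16*v + 10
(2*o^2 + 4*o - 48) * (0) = 0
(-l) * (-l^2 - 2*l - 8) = l^3 + 2*l^2 + 8*l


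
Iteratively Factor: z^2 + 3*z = (z + 3)*(z)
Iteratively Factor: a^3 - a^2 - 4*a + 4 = (a - 2)*(a^2 + a - 2) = (a - 2)*(a - 1)*(a + 2)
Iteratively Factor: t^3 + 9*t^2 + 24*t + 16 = (t + 4)*(t^2 + 5*t + 4) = (t + 4)^2*(t + 1)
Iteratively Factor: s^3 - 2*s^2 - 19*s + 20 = (s - 1)*(s^2 - s - 20) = (s - 1)*(s + 4)*(s - 5)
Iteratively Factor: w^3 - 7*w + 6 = (w - 1)*(w^2 + w - 6) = (w - 2)*(w - 1)*(w + 3)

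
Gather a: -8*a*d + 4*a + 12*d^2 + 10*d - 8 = a*(4 - 8*d) + 12*d^2 + 10*d - 8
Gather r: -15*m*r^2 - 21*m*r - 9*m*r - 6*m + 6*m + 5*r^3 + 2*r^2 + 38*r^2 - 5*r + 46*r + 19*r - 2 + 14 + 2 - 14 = 5*r^3 + r^2*(40 - 15*m) + r*(60 - 30*m)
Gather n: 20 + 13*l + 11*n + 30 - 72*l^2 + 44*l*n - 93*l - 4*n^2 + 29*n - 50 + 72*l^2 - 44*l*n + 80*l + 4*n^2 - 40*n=0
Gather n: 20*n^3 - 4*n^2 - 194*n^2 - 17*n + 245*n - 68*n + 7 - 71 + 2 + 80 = 20*n^3 - 198*n^2 + 160*n + 18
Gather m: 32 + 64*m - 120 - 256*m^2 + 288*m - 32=-256*m^2 + 352*m - 120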